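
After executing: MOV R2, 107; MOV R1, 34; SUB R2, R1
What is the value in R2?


Register state trace:
  MOV R2, 107  → R2 = 107
  MOV R1, 34  → R1 = 34
  SUB R2, R1  → R2 = 107 - 34 = 73
Final: R2 = 73

73


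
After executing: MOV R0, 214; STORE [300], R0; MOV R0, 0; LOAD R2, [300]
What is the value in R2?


Register and memory trace:
  MOV R0, 214  → R0 = 214
  STORE [300], R0  → mem[300] = 214
  MOV R0, 0  → R0 = 0
  LOAD R2, [300]  → R2 = mem[300] = 214
Final: R2 = 214

214


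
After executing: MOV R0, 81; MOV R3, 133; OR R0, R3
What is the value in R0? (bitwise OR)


Register state trace:
  MOV R0, 81  → R0 = 81 (0b01010001)
  MOV R3, 133  → R3 = 133 (0b10000101)
  OR R0, R3   → R0 = 81 OR 133 = 213 (0b11010101)
Final: R0 = 213

213


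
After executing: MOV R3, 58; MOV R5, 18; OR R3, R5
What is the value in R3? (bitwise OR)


Register state trace:
  MOV R3, 58  → R3 = 58 (0b00111010)
  MOV R5, 18  → R5 = 18 (0b00010010)
  OR R3, R5   → R3 = 58 OR 18 = 58 (0b00111010)
Final: R3 = 58

58


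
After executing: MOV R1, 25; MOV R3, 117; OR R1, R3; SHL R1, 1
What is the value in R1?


Register state trace:
  MOV R1, 25  → R1 = 25 (0b00011001)
  MOV R3, 117  → R3 = 117 (0b01110101)
  OR R1, R3  → R1 = 25 OR 117 = 125 (0b01111101)
  SHL R1, 1  → R1 = 125 << 1 = 250
Final: R1 = 250

250


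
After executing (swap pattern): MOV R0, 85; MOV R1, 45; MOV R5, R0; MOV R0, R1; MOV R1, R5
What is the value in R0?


Register state trace (swap pattern):
  MOV R0, 85  → R0 = 85
  MOV R1, 45  → R1 = 45
  MOV R5, R0  → R5 = 85  (save R0)
  MOV R0, R1  → R0 = 45  (R0 gets R1's value)
  MOV R1, R5  → R1 = 85  (R1 gets saved value)
Final: R0 = 45

45


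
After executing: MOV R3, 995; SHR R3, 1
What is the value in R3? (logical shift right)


Register state trace:
  MOV R3, 995  → R3 = 995
  SHR R3, 1  → R3 = 995 >> 1 = 995 // 2^1 = 497
Final: R3 = 497

497


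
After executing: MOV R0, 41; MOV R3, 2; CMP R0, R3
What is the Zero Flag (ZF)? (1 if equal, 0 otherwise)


Register state trace:
  MOV R0, 41  → R0 = 41
  MOV R3, 2  → R3 = 2
  CMP R0, R3  → computes 41 - 2 = 39
  Result is nonzero, so values are not equal
ZF = 0

0


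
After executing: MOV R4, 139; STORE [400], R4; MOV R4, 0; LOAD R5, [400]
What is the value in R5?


Register and memory trace:
  MOV R4, 139  → R4 = 139
  STORE [400], R4  → mem[400] = 139
  MOV R4, 0  → R4 = 0
  LOAD R5, [400]  → R5 = mem[400] = 139
Final: R5 = 139

139


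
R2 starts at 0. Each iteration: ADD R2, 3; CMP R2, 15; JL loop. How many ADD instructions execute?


Loop trace (R2 starts at 0, target 15, step 3):
  ADD #1: R2 = 0 + 3 = 3  → 3 < 15, loop
  ADD #2: R2 = 3 + 3 = 6  → 6 < 15, loop
  ADD #3: R2 = 6 + 3 = 9  → 9 < 15, loop
  ADD #4: R2 = 9 + 3 = 12  → 12 < 15, loop
  ADD #5: R2 = 12 + 3 = 15  → 15 >= 15, exit
Total ADD instructions: 5

5


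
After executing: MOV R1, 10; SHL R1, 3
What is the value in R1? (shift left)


Register state trace:
  MOV R1, 10  → R1 = 10
  SHL R1, 3  → R1 = 10 << 3 = 10 * 2^3 = 80
Final: R1 = 80

80


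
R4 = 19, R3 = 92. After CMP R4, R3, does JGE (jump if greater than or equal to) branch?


Trace:
  R4 = 19, R3 = 92
  CMP R4, R3  → compares 19 vs 92
  JGE checks: is 19 greater than or equal to 92?
  19 < 92, so condition is false
Branch taken: No

No


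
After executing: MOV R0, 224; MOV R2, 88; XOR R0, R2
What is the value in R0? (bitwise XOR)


Register state trace:
  MOV R0, 224  → R0 = 224 (0b11100000)
  MOV R2, 88  → R2 = 88 (0b01011000)
  XOR R0, R2  → R0 = 224 XOR 88 = 184 (0b10111000)
Final: R0 = 184

184


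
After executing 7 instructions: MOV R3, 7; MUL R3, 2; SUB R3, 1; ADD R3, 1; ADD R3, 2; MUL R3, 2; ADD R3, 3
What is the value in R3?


Register state trace:
  MOV R3, 7  → R3 = 7
  MUL R3, 2  → R3 = 7 * 2 = 14
  SUB R3, 1  → R3 = 14 - 1 = 13
  ADD R3, 1  → R3 = 13 + 1 = 14
  ADD R3, 2  → R3 = 14 + 2 = 16
  MUL R3, 2  → R3 = 16 * 2 = 32
  ADD R3, 3  → R3 = 32 + 3 = 35
Final: R3 = 35

35


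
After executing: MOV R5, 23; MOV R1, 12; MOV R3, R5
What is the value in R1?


Register state trace:
  MOV R5, 23  → R5 = 23
  MOV R1, 12  → R1 = 12
  MOV R3, R5  → R3 = 23
Final: R1 = 12

12


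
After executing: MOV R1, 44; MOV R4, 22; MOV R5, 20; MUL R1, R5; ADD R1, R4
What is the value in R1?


Register state trace:
  MOV R1, 44  → R1 = 44
  MOV R4, 22  → R4 = 22
  MOV R5, 20  → R5 = 20
  MUL R1, R5  → R1 = 44 * 20 = 880
  ADD R1, R4  → R1 = 880 + 22 = 902
Final: R1 = 902

902


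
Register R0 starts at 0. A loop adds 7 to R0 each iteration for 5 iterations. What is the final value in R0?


Starting value: R0 = 0
  Iter 1: R0 = 0 + 7 = 7
  Iter 2: R0 = 7 + 7 = 14
  Iter 3: R0 = 14 + 7 = 21
  Iter 4: R0 = 21 + 7 = 28
  Iter 5: R0 = 28 + 7 = 35
Final: R0 = 35

35


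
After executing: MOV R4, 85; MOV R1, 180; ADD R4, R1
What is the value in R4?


Register state trace:
  MOV R4, 85  → R4 = 85
  MOV R1, 180  → R1 = 180
  ADD R4, R1  → R4 = 85 + 180 = 265
Final: R4 = 265

265


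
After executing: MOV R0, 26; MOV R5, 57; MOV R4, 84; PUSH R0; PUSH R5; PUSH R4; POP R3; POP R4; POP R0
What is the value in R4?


Stack trace (top is rightmost):
  MOV R0, 26  → R0 = 26
  MOV R5, 57  → R5 = 57
  MOV R4, 84  → R4 = 84
  PUSH R0  → stack: [26]
  PUSH R5  → stack: [26, 57]
  PUSH R4  → stack: [26, 57, 84]
  POP R3  → R3 = 84, stack: [26, 57]
  POP R4  → R4 = 57, stack: [26]
  POP R0  → R0 = 26, stack: []
Final: R4 = 57

57


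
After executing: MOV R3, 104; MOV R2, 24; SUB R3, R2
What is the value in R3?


Register state trace:
  MOV R3, 104  → R3 = 104
  MOV R2, 24  → R2 = 24
  SUB R3, R2  → R3 = 104 - 24 = 80
Final: R3 = 80

80


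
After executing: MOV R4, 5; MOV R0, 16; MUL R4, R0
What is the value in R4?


Register state trace:
  MOV R4, 5  → R4 = 5
  MOV R0, 16  → R0 = 16
  MUL R4, R0  → R4 = 5 * 16 = 80
Final: R4 = 80

80


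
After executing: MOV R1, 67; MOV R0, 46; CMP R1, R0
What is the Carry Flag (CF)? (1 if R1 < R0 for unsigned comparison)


Register state trace:
  MOV R1, 67  → R1 = 67
  MOV R0, 46  → R0 = 46
  CMP R1, R0  → unsigned 67 - 46: no borrow
  67 >= 46, so CF = 0
CF = 0

0


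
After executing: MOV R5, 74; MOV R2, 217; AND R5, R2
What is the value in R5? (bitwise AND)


Register state trace:
  MOV R5, 74  → R5 = 74 (0b01001010)
  MOV R2, 217  → R2 = 217 (0b11011001)
  AND R5, R2  → R5 = 74 AND 217 = 72 (0b01001000)
Final: R5 = 72

72


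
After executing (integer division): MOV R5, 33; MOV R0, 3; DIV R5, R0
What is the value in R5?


Register state trace:
  MOV R5, 33  → R5 = 33
  MOV R0, 3  → R0 = 3
  DIV R5, R0  → R5 = 33 // 3 = 11
Final: R5 = 11

11


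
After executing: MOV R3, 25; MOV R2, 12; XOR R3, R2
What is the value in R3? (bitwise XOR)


Register state trace:
  MOV R3, 25  → R3 = 25 (0b00011001)
  MOV R2, 12  → R2 = 12 (0b00001100)
  XOR R3, R2  → R3 = 25 XOR 12 = 21 (0b00010101)
Final: R3 = 21

21


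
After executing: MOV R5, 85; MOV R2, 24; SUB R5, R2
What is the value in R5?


Register state trace:
  MOV R5, 85  → R5 = 85
  MOV R2, 24  → R2 = 24
  SUB R5, R2  → R5 = 85 - 24 = 61
Final: R5 = 61

61


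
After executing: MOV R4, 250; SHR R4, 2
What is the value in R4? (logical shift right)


Register state trace:
  MOV R4, 250  → R4 = 250
  SHR R4, 2  → R4 = 250 >> 2 = 250 // 2^2 = 62
Final: R4 = 62

62


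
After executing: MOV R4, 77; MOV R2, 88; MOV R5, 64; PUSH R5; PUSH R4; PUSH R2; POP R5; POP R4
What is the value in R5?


Stack trace (top is rightmost):
  MOV R4, 77  → R4 = 77
  MOV R2, 88  → R2 = 88
  MOV R5, 64  → R5 = 64
  PUSH R5  → stack: [64]
  PUSH R4  → stack: [64, 77]
  PUSH R2  → stack: [64, 77, 88]
  POP R5  → R5 = 88, stack: [64, 77]
  POP R4  → R4 = 77, stack: [64]
Final: R5 = 88

88


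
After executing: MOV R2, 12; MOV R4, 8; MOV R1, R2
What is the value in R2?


Register state trace:
  MOV R2, 12  → R2 = 12
  MOV R4, 8  → R4 = 8
  MOV R1, R2  → R1 = 12
Final: R2 = 12

12


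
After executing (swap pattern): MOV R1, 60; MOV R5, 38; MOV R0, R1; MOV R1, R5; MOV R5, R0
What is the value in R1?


Register state trace (swap pattern):
  MOV R1, 60  → R1 = 60
  MOV R5, 38  → R5 = 38
  MOV R0, R1  → R0 = 60  (save R1)
  MOV R1, R5  → R1 = 38  (R1 gets R5's value)
  MOV R5, R0  → R5 = 60  (R5 gets saved value)
Final: R1 = 38

38


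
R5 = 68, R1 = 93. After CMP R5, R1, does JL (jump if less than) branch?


Trace:
  R5 = 68, R1 = 93
  CMP R5, R1  → compares 68 vs 93
  JL checks: is 68 less than 93?
  68 < 93, so condition is true
Branch taken: Yes

Yes


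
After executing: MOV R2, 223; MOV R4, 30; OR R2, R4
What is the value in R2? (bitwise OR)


Register state trace:
  MOV R2, 223  → R2 = 223 (0b11011111)
  MOV R4, 30  → R4 = 30 (0b00011110)
  OR R2, R4   → R2 = 223 OR 30 = 223 (0b11011111)
Final: R2 = 223

223


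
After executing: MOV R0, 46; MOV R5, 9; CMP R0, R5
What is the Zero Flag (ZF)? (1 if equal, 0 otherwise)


Register state trace:
  MOV R0, 46  → R0 = 46
  MOV R5, 9  → R5 = 9
  CMP R0, R5  → computes 46 - 9 = 37
  Result is nonzero, so values are not equal
ZF = 0

0


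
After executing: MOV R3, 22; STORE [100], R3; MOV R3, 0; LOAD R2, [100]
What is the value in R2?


Register and memory trace:
  MOV R3, 22  → R3 = 22
  STORE [100], R3  → mem[100] = 22
  MOV R3, 0  → R3 = 0
  LOAD R2, [100]  → R2 = mem[100] = 22
Final: R2 = 22

22


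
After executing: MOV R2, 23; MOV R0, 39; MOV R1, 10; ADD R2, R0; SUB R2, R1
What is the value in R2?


Register state trace:
  MOV R2, 23  → R2 = 23
  MOV R0, 39  → R0 = 39
  MOV R1, 10  → R1 = 10
  ADD R2, R0  → R2 = 23 + 39 = 62
  SUB R2, R1  → R2 = 62 - 10 = 52
Final: R2 = 52

52


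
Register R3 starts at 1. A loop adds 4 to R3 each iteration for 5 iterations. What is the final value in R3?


Starting value: R3 = 1
  Iter 1: R3 = 1 + 4 = 5
  Iter 2: R3 = 5 + 4 = 9
  Iter 3: R3 = 9 + 4 = 13
  Iter 4: R3 = 13 + 4 = 17
  Iter 5: R3 = 17 + 4 = 21
Final: R3 = 21

21


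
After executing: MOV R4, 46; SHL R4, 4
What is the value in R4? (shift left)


Register state trace:
  MOV R4, 46  → R4 = 46
  SHL R4, 4  → R4 = 46 << 4 = 46 * 2^4 = 736
Final: R4 = 736

736


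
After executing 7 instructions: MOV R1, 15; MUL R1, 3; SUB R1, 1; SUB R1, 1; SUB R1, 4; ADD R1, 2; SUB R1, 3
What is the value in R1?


Register state trace:
  MOV R1, 15  → R1 = 15
  MUL R1, 3  → R1 = 15 * 3 = 45
  SUB R1, 1  → R1 = 45 - 1 = 44
  SUB R1, 1  → R1 = 44 - 1 = 43
  SUB R1, 4  → R1 = 43 - 4 = 39
  ADD R1, 2  → R1 = 39 + 2 = 41
  SUB R1, 3  → R1 = 41 - 3 = 38
Final: R1 = 38

38


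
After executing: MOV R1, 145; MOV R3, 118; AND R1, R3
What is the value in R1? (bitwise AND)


Register state trace:
  MOV R1, 145  → R1 = 145 (0b10010001)
  MOV R3, 118  → R3 = 118 (0b01110110)
  AND R1, R3  → R1 = 145 AND 118 = 16 (0b00010000)
Final: R1 = 16

16


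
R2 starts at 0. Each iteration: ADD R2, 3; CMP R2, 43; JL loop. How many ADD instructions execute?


Loop trace (R2 starts at 0, target 43, step 3):
  ADD #1: R2 = 0 + 3 = 3  → 3 < 43, loop
  ADD #2: R2 = 3 + 3 = 6  → 6 < 43, loop
  ADD #3: R2 = 6 + 3 = 9  → 9 < 43, loop
  ADD #4: R2 = 9 + 3 = 12  → 12 < 43, loop
  ADD #5: R2 = 12 + 3 = 15  → 15 < 43, loop
  ADD #6: R2 = 15 + 3 = 18  → 18 < 43, loop
  ADD #7: R2 = 18 + 3 = 21  → 21 < 43, loop
  ADD #8: R2 = 21 + 3 = 24  → 24 < 43, loop
  ADD #9: R2 = 24 + 3 = 27  → 27 < 43, loop
  ADD #10: R2 = 27 + 3 = 30  → 30 < 43, loop
  ADD #11: R2 = 30 + 3 = 33  → 33 < 43, loop
  ADD #12: R2 = 33 + 3 = 36  → 36 < 43, loop
  ADD #13: R2 = 36 + 3 = 39  → 39 < 43, loop
  ADD #14: R2 = 39 + 3 = 42  → 42 < 43, loop
  ADD #15: R2 = 42 + 3 = 45  → 45 >= 43, exit
Total ADD instructions: 15

15


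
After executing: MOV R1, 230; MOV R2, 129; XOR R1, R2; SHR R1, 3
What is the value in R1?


Register state trace:
  MOV R1, 230  → R1 = 230 (0b11100110)
  MOV R2, 129  → R2 = 129 (0b10000001)
  XOR R1, R2  → R1 = 230 XOR 129 = 103 (0b01100111)
  SHR R1, 3  → R1 = 103 >> 3 = 12
Final: R1 = 12

12


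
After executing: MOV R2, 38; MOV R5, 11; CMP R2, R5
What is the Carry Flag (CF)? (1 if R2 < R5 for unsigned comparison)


Register state trace:
  MOV R2, 38  → R2 = 38
  MOV R5, 11  → R5 = 11
  CMP R2, R5  → unsigned 38 - 11: no borrow
  38 >= 11, so CF = 0
CF = 0

0


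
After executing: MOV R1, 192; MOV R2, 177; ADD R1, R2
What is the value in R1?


Register state trace:
  MOV R1, 192  → R1 = 192
  MOV R2, 177  → R2 = 177
  ADD R1, R2  → R1 = 192 + 177 = 369
Final: R1 = 369

369


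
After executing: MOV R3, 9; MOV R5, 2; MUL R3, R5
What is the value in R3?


Register state trace:
  MOV R3, 9  → R3 = 9
  MOV R5, 2  → R5 = 2
  MUL R3, R5  → R3 = 9 * 2 = 18
Final: R3 = 18

18


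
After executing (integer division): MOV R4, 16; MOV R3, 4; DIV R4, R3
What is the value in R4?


Register state trace:
  MOV R4, 16  → R4 = 16
  MOV R3, 4  → R3 = 4
  DIV R4, R3  → R4 = 16 // 4 = 4
Final: R4 = 4

4


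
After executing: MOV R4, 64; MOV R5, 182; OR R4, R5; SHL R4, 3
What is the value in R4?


Register state trace:
  MOV R4, 64  → R4 = 64 (0b01000000)
  MOV R5, 182  → R5 = 182 (0b10110110)
  OR R4, R5  → R4 = 64 OR 182 = 246 (0b11110110)
  SHL R4, 3  → R4 = 246 << 3 = 1968
Final: R4 = 1968

1968


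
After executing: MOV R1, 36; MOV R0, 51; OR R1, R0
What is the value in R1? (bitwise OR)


Register state trace:
  MOV R1, 36  → R1 = 36 (0b00100100)
  MOV R0, 51  → R0 = 51 (0b00110011)
  OR R1, R0   → R1 = 36 OR 51 = 55 (0b00110111)
Final: R1 = 55

55


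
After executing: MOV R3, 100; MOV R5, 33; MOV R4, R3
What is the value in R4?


Register state trace:
  MOV R3, 100  → R3 = 100
  MOV R5, 33  → R5 = 33
  MOV R4, R3  → R4 = 100
Final: R4 = 100

100


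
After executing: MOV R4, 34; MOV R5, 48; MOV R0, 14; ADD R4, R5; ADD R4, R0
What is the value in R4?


Register state trace:
  MOV R4, 34  → R4 = 34
  MOV R5, 48  → R5 = 48
  MOV R0, 14  → R0 = 14
  ADD R4, R5  → R4 = 34 + 48 = 82
  ADD R4, R0  → R4 = 82 + 14 = 96
Final: R4 = 96

96


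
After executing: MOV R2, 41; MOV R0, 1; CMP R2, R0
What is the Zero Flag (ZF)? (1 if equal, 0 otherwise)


Register state trace:
  MOV R2, 41  → R2 = 41
  MOV R0, 1  → R0 = 1
  CMP R2, R0  → computes 41 - 1 = 40
  Result is nonzero, so values are not equal
ZF = 0

0


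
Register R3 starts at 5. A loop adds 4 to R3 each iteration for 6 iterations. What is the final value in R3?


Starting value: R3 = 5
  Iter 1: R3 = 5 + 4 = 9
  Iter 2: R3 = 9 + 4 = 13
  Iter 3: R3 = 13 + 4 = 17
  Iter 4: R3 = 17 + 4 = 21
  Iter 5: R3 = 21 + 4 = 25
  Iter 6: R3 = 25 + 4 = 29
Final: R3 = 29

29


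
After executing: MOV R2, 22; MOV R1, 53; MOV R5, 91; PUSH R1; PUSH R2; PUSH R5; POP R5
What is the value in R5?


Stack trace (top is rightmost):
  MOV R2, 22  → R2 = 22
  MOV R1, 53  → R1 = 53
  MOV R5, 91  → R5 = 91
  PUSH R1  → stack: [53]
  PUSH R2  → stack: [53, 22]
  PUSH R5  → stack: [53, 22, 91]
  POP R5  → R5 = 91, stack: [53, 22]
Final: R5 = 91

91


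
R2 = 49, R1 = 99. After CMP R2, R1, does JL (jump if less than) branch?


Trace:
  R2 = 49, R1 = 99
  CMP R2, R1  → compares 49 vs 99
  JL checks: is 49 less than 99?
  49 < 99, so condition is true
Branch taken: Yes

Yes


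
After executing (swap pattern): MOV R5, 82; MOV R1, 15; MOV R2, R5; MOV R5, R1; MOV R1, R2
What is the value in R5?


Register state trace (swap pattern):
  MOV R5, 82  → R5 = 82
  MOV R1, 15  → R1 = 15
  MOV R2, R5  → R2 = 82  (save R5)
  MOV R5, R1  → R5 = 15  (R5 gets R1's value)
  MOV R1, R2  → R1 = 82  (R1 gets saved value)
Final: R5 = 15

15


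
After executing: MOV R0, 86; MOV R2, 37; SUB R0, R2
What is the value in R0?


Register state trace:
  MOV R0, 86  → R0 = 86
  MOV R2, 37  → R2 = 37
  SUB R0, R2  → R0 = 86 - 37 = 49
Final: R0 = 49

49


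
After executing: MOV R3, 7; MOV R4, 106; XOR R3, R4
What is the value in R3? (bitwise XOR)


Register state trace:
  MOV R3, 7  → R3 = 7 (0b00000111)
  MOV R4, 106  → R4 = 106 (0b01101010)
  XOR R3, R4  → R3 = 7 XOR 106 = 109 (0b01101101)
Final: R3 = 109

109


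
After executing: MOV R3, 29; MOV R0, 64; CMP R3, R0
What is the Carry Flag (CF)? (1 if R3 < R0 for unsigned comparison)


Register state trace:
  MOV R3, 29  → R3 = 29
  MOV R0, 64  → R0 = 64
  CMP R3, R0  → unsigned 29 - 64: borrow occurs
  29 < 64, so CF = 1
CF = 1

1


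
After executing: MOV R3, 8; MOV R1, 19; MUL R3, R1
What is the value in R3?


Register state trace:
  MOV R3, 8  → R3 = 8
  MOV R1, 19  → R1 = 19
  MUL R3, R1  → R3 = 8 * 19 = 152
Final: R3 = 152

152


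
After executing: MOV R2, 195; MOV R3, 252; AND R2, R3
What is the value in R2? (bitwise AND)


Register state trace:
  MOV R2, 195  → R2 = 195 (0b11000011)
  MOV R3, 252  → R3 = 252 (0b11111100)
  AND R2, R3  → R2 = 195 AND 252 = 192 (0b11000000)
Final: R2 = 192

192


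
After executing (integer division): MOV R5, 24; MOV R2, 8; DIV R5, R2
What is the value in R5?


Register state trace:
  MOV R5, 24  → R5 = 24
  MOV R2, 8  → R2 = 8
  DIV R5, R2  → R5 = 24 // 8 = 3
Final: R5 = 3

3


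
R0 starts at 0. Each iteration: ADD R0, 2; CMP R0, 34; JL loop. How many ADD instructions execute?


Loop trace (R0 starts at 0, target 34, step 2):
  ADD #1: R0 = 0 + 2 = 2  → 2 < 34, loop
  ADD #2: R0 = 2 + 2 = 4  → 4 < 34, loop
  ADD #3: R0 = 4 + 2 = 6  → 6 < 34, loop
  ADD #4: R0 = 6 + 2 = 8  → 8 < 34, loop
  ADD #5: R0 = 8 + 2 = 10  → 10 < 34, loop
  ADD #6: R0 = 10 + 2 = 12  → 12 < 34, loop
  ADD #7: R0 = 12 + 2 = 14  → 14 < 34, loop
  ADD #8: R0 = 14 + 2 = 16  → 16 < 34, loop
  ADD #9: R0 = 16 + 2 = 18  → 18 < 34, loop
  ADD #10: R0 = 18 + 2 = 20  → 20 < 34, loop
  ADD #11: R0 = 20 + 2 = 22  → 22 < 34, loop
  ADD #12: R0 = 22 + 2 = 24  → 24 < 34, loop
  ADD #13: R0 = 24 + 2 = 26  → 26 < 34, loop
  ADD #14: R0 = 26 + 2 = 28  → 28 < 34, loop
  ADD #15: R0 = 28 + 2 = 30  → 30 < 34, loop
  ADD #16: R0 = 30 + 2 = 32  → 32 < 34, loop
  ADD #17: R0 = 32 + 2 = 34  → 34 >= 34, exit
Total ADD instructions: 17

17


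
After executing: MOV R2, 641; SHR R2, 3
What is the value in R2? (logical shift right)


Register state trace:
  MOV R2, 641  → R2 = 641
  SHR R2, 3  → R2 = 641 >> 3 = 641 // 2^3 = 80
Final: R2 = 80

80


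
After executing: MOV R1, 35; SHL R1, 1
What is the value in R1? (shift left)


Register state trace:
  MOV R1, 35  → R1 = 35
  SHL R1, 1  → R1 = 35 << 1 = 35 * 2^1 = 70
Final: R1 = 70

70


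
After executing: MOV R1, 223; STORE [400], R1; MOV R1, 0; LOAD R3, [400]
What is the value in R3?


Register and memory trace:
  MOV R1, 223  → R1 = 223
  STORE [400], R1  → mem[400] = 223
  MOV R1, 0  → R1 = 0
  LOAD R3, [400]  → R3 = mem[400] = 223
Final: R3 = 223

223


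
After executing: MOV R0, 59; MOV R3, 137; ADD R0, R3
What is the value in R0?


Register state trace:
  MOV R0, 59  → R0 = 59
  MOV R3, 137  → R3 = 137
  ADD R0, R3  → R0 = 59 + 137 = 196
Final: R0 = 196

196


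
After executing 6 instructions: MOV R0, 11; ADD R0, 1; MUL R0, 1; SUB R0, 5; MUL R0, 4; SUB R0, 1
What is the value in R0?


Register state trace:
  MOV R0, 11  → R0 = 11
  ADD R0, 1  → R0 = 11 + 1 = 12
  MUL R0, 1  → R0 = 12 * 1 = 12
  SUB R0, 5  → R0 = 12 - 5 = 7
  MUL R0, 4  → R0 = 7 * 4 = 28
  SUB R0, 1  → R0 = 28 - 1 = 27
Final: R0 = 27

27


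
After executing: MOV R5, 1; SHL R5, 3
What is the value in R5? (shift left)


Register state trace:
  MOV R5, 1  → R5 = 1
  SHL R5, 3  → R5 = 1 << 3 = 1 * 2^3 = 8
Final: R5 = 8

8


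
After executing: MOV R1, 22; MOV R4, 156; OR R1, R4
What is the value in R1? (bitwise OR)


Register state trace:
  MOV R1, 22  → R1 = 22 (0b00010110)
  MOV R4, 156  → R4 = 156 (0b10011100)
  OR R1, R4   → R1 = 22 OR 156 = 158 (0b10011110)
Final: R1 = 158

158


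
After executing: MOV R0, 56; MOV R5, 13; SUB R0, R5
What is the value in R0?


Register state trace:
  MOV R0, 56  → R0 = 56
  MOV R5, 13  → R5 = 13
  SUB R0, R5  → R0 = 56 - 13 = 43
Final: R0 = 43

43


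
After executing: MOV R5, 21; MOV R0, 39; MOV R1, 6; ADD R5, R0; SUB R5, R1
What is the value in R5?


Register state trace:
  MOV R5, 21  → R5 = 21
  MOV R0, 39  → R0 = 39
  MOV R1, 6  → R1 = 6
  ADD R5, R0  → R5 = 21 + 39 = 60
  SUB R5, R1  → R5 = 60 - 6 = 54
Final: R5 = 54

54


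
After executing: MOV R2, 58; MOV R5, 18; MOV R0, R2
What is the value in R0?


Register state trace:
  MOV R2, 58  → R2 = 58
  MOV R5, 18  → R5 = 18
  MOV R0, R2  → R0 = 58
Final: R0 = 58

58


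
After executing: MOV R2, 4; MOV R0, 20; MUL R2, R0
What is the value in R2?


Register state trace:
  MOV R2, 4  → R2 = 4
  MOV R0, 20  → R0 = 20
  MUL R2, R0  → R2 = 4 * 20 = 80
Final: R2 = 80

80


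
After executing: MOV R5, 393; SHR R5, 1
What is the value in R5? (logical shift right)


Register state trace:
  MOV R5, 393  → R5 = 393
  SHR R5, 1  → R5 = 393 >> 1 = 393 // 2^1 = 196
Final: R5 = 196

196


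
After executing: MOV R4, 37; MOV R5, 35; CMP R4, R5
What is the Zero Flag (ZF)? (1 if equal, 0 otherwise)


Register state trace:
  MOV R4, 37  → R4 = 37
  MOV R5, 35  → R5 = 35
  CMP R4, R5  → computes 37 - 35 = 2
  Result is nonzero, so values are not equal
ZF = 0

0


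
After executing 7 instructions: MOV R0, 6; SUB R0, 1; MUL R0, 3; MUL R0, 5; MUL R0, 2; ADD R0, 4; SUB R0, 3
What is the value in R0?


Register state trace:
  MOV R0, 6  → R0 = 6
  SUB R0, 1  → R0 = 6 - 1 = 5
  MUL R0, 3  → R0 = 5 * 3 = 15
  MUL R0, 5  → R0 = 15 * 5 = 75
  MUL R0, 2  → R0 = 75 * 2 = 150
  ADD R0, 4  → R0 = 150 + 4 = 154
  SUB R0, 3  → R0 = 154 - 3 = 151
Final: R0 = 151

151


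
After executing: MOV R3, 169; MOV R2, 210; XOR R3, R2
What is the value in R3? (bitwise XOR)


Register state trace:
  MOV R3, 169  → R3 = 169 (0b10101001)
  MOV R2, 210  → R2 = 210 (0b11010010)
  XOR R3, R2  → R3 = 169 XOR 210 = 123 (0b01111011)
Final: R3 = 123

123


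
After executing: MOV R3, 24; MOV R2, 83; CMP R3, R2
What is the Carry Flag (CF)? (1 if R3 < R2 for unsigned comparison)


Register state trace:
  MOV R3, 24  → R3 = 24
  MOV R2, 83  → R2 = 83
  CMP R3, R2  → unsigned 24 - 83: borrow occurs
  24 < 83, so CF = 1
CF = 1

1


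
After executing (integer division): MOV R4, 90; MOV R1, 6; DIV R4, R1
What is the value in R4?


Register state trace:
  MOV R4, 90  → R4 = 90
  MOV R1, 6  → R1 = 6
  DIV R4, R1  → R4 = 90 // 6 = 15
Final: R4 = 15

15


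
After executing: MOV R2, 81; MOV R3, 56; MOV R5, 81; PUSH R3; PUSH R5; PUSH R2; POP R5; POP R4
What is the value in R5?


Stack trace (top is rightmost):
  MOV R2, 81  → R2 = 81
  MOV R3, 56  → R3 = 56
  MOV R5, 81  → R5 = 81
  PUSH R3  → stack: [56]
  PUSH R5  → stack: [56, 81]
  PUSH R2  → stack: [56, 81, 81]
  POP R5  → R5 = 81, stack: [56, 81]
  POP R4  → R4 = 81, stack: [56]
Final: R5 = 81

81


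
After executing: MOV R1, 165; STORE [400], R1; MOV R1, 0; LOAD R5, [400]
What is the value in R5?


Register and memory trace:
  MOV R1, 165  → R1 = 165
  STORE [400], R1  → mem[400] = 165
  MOV R1, 0  → R1 = 0
  LOAD R5, [400]  → R5 = mem[400] = 165
Final: R5 = 165

165


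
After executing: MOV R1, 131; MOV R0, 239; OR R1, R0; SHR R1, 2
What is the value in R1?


Register state trace:
  MOV R1, 131  → R1 = 131 (0b10000011)
  MOV R0, 239  → R0 = 239 (0b11101111)
  OR R1, R0  → R1 = 131 OR 239 = 239 (0b11101111)
  SHR R1, 2  → R1 = 239 >> 2 = 59
Final: R1 = 59

59


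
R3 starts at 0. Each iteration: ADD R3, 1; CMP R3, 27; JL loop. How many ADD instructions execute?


Loop trace (R3 starts at 0, target 27, step 1):
  ADD #1: R3 = 0 + 1 = 1  → 1 < 27, loop
  ADD #2: R3 = 1 + 1 = 2  → 2 < 27, loop
  ADD #3: R3 = 2 + 1 = 3  → 3 < 27, loop
  ADD #4: R3 = 3 + 1 = 4  → 4 < 27, loop
  ADD #5: R3 = 4 + 1 = 5  → 5 < 27, loop
  ADD #6: R3 = 5 + 1 = 6  → 6 < 27, loop
  ADD #7: R3 = 6 + 1 = 7  → 7 < 27, loop
  ADD #8: R3 = 7 + 1 = 8  → 8 < 27, loop
  ADD #9: R3 = 8 + 1 = 9  → 9 < 27, loop
  ADD #10: R3 = 9 + 1 = 10  → 10 < 27, loop
  ADD #11: R3 = 10 + 1 = 11  → 11 < 27, loop
  ADD #12: R3 = 11 + 1 = 12  → 12 < 27, loop
  ADD #13: R3 = 12 + 1 = 13  → 13 < 27, loop
  ADD #14: R3 = 13 + 1 = 14  → 14 < 27, loop
  ADD #15: R3 = 14 + 1 = 15  → 15 < 27, loop
  ADD #16: R3 = 15 + 1 = 16  → 16 < 27, loop
  ADD #17: R3 = 16 + 1 = 17  → 17 < 27, loop
  ADD #18: R3 = 17 + 1 = 18  → 18 < 27, loop
  ADD #19: R3 = 18 + 1 = 19  → 19 < 27, loop
  ADD #20: R3 = 19 + 1 = 20  → 20 < 27, loop
  ADD #21: R3 = 20 + 1 = 21  → 21 < 27, loop
  ADD #22: R3 = 21 + 1 = 22  → 22 < 27, loop
  ADD #23: R3 = 22 + 1 = 23  → 23 < 27, loop
  ADD #24: R3 = 23 + 1 = 24  → 24 < 27, loop
  ADD #25: R3 = 24 + 1 = 25  → 25 < 27, loop
  ADD #26: R3 = 25 + 1 = 26  → 26 < 27, loop
  ADD #27: R3 = 26 + 1 = 27  → 27 >= 27, exit
Total ADD instructions: 27

27


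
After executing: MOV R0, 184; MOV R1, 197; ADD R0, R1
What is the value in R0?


Register state trace:
  MOV R0, 184  → R0 = 184
  MOV R1, 197  → R1 = 197
  ADD R0, R1  → R0 = 184 + 197 = 381
Final: R0 = 381

381


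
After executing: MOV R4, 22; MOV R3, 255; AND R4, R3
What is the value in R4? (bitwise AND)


Register state trace:
  MOV R4, 22  → R4 = 22 (0b00010110)
  MOV R3, 255  → R3 = 255 (0b11111111)
  AND R4, R3  → R4 = 22 AND 255 = 22 (0b00010110)
Final: R4 = 22

22


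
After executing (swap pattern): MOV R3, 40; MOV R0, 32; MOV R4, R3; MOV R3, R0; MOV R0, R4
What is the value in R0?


Register state trace (swap pattern):
  MOV R3, 40  → R3 = 40
  MOV R0, 32  → R0 = 32
  MOV R4, R3  → R4 = 40  (save R3)
  MOV R3, R0  → R3 = 32  (R3 gets R0's value)
  MOV R0, R4  → R0 = 40  (R0 gets saved value)
Final: R0 = 40

40


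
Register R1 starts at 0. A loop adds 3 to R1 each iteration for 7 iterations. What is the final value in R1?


Starting value: R1 = 0
  Iter 1: R1 = 0 + 3 = 3
  Iter 2: R1 = 3 + 3 = 6
  Iter 3: R1 = 6 + 3 = 9
  Iter 4: R1 = 9 + 3 = 12
  Iter 5: R1 = 12 + 3 = 15
  Iter 6: R1 = 15 + 3 = 18
  Iter 7: R1 = 18 + 3 = 21
Final: R1 = 21

21


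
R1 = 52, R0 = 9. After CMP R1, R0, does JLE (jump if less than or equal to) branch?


Trace:
  R1 = 52, R0 = 9
  CMP R1, R0  → compares 52 vs 9
  JLE checks: is 52 less than or equal to 9?
  52 > 9, so condition is false
Branch taken: No

No


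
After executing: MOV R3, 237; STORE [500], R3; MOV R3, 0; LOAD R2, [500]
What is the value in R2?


Register and memory trace:
  MOV R3, 237  → R3 = 237
  STORE [500], R3  → mem[500] = 237
  MOV R3, 0  → R3 = 0
  LOAD R2, [500]  → R2 = mem[500] = 237
Final: R2 = 237

237


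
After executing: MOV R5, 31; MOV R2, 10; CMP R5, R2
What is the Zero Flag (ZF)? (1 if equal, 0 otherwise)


Register state trace:
  MOV R5, 31  → R5 = 31
  MOV R2, 10  → R2 = 10
  CMP R5, R2  → computes 31 - 10 = 21
  Result is nonzero, so values are not equal
ZF = 0

0


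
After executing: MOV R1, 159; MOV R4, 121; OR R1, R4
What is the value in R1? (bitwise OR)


Register state trace:
  MOV R1, 159  → R1 = 159 (0b10011111)
  MOV R4, 121  → R4 = 121 (0b01111001)
  OR R1, R4   → R1 = 159 OR 121 = 255 (0b11111111)
Final: R1 = 255

255


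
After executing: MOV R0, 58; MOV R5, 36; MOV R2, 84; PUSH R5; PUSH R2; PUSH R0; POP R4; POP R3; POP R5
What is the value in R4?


Stack trace (top is rightmost):
  MOV R0, 58  → R0 = 58
  MOV R5, 36  → R5 = 36
  MOV R2, 84  → R2 = 84
  PUSH R5  → stack: [36]
  PUSH R2  → stack: [36, 84]
  PUSH R0  → stack: [36, 84, 58]
  POP R4  → R4 = 58, stack: [36, 84]
  POP R3  → R3 = 84, stack: [36]
  POP R5  → R5 = 36, stack: []
Final: R4 = 58

58


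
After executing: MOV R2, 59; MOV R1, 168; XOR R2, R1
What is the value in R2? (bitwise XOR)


Register state trace:
  MOV R2, 59  → R2 = 59 (0b00111011)
  MOV R1, 168  → R1 = 168 (0b10101000)
  XOR R2, R1  → R2 = 59 XOR 168 = 147 (0b10010011)
Final: R2 = 147

147


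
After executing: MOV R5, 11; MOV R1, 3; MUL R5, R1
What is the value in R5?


Register state trace:
  MOV R5, 11  → R5 = 11
  MOV R1, 3  → R1 = 3
  MUL R5, R1  → R5 = 11 * 3 = 33
Final: R5 = 33

33


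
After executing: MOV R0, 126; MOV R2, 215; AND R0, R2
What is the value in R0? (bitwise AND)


Register state trace:
  MOV R0, 126  → R0 = 126 (0b01111110)
  MOV R2, 215  → R2 = 215 (0b11010111)
  AND R0, R2  → R0 = 126 AND 215 = 86 (0b01010110)
Final: R0 = 86

86


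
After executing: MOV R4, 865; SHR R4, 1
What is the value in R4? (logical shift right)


Register state trace:
  MOV R4, 865  → R4 = 865
  SHR R4, 1  → R4 = 865 >> 1 = 865 // 2^1 = 432
Final: R4 = 432

432


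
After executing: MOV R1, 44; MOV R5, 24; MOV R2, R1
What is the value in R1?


Register state trace:
  MOV R1, 44  → R1 = 44
  MOV R5, 24  → R5 = 24
  MOV R2, R1  → R2 = 44
Final: R1 = 44

44


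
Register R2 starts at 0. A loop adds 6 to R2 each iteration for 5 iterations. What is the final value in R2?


Starting value: R2 = 0
  Iter 1: R2 = 0 + 6 = 6
  Iter 2: R2 = 6 + 6 = 12
  Iter 3: R2 = 12 + 6 = 18
  Iter 4: R2 = 18 + 6 = 24
  Iter 5: R2 = 24 + 6 = 30
Final: R2 = 30

30


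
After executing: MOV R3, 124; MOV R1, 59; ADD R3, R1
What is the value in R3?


Register state trace:
  MOV R3, 124  → R3 = 124
  MOV R1, 59  → R1 = 59
  ADD R3, R1  → R3 = 124 + 59 = 183
Final: R3 = 183

183


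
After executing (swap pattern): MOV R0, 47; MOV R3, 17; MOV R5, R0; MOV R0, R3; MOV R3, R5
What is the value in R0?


Register state trace (swap pattern):
  MOV R0, 47  → R0 = 47
  MOV R3, 17  → R3 = 17
  MOV R5, R0  → R5 = 47  (save R0)
  MOV R0, R3  → R0 = 17  (R0 gets R3's value)
  MOV R3, R5  → R3 = 47  (R3 gets saved value)
Final: R0 = 17

17


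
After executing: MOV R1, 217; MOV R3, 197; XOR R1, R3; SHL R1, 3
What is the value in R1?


Register state trace:
  MOV R1, 217  → R1 = 217 (0b11011001)
  MOV R3, 197  → R3 = 197 (0b11000101)
  XOR R1, R3  → R1 = 217 XOR 197 = 28 (0b00011100)
  SHL R1, 3  → R1 = 28 << 3 = 224
Final: R1 = 224

224


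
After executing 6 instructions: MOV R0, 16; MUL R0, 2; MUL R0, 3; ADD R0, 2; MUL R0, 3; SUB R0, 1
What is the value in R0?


Register state trace:
  MOV R0, 16  → R0 = 16
  MUL R0, 2  → R0 = 16 * 2 = 32
  MUL R0, 3  → R0 = 32 * 3 = 96
  ADD R0, 2  → R0 = 96 + 2 = 98
  MUL R0, 3  → R0 = 98 * 3 = 294
  SUB R0, 1  → R0 = 294 - 1 = 293
Final: R0 = 293

293


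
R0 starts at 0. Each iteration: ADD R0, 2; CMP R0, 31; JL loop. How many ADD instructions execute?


Loop trace (R0 starts at 0, target 31, step 2):
  ADD #1: R0 = 0 + 2 = 2  → 2 < 31, loop
  ADD #2: R0 = 2 + 2 = 4  → 4 < 31, loop
  ADD #3: R0 = 4 + 2 = 6  → 6 < 31, loop
  ADD #4: R0 = 6 + 2 = 8  → 8 < 31, loop
  ADD #5: R0 = 8 + 2 = 10  → 10 < 31, loop
  ADD #6: R0 = 10 + 2 = 12  → 12 < 31, loop
  ADD #7: R0 = 12 + 2 = 14  → 14 < 31, loop
  ADD #8: R0 = 14 + 2 = 16  → 16 < 31, loop
  ADD #9: R0 = 16 + 2 = 18  → 18 < 31, loop
  ADD #10: R0 = 18 + 2 = 20  → 20 < 31, loop
  ADD #11: R0 = 20 + 2 = 22  → 22 < 31, loop
  ADD #12: R0 = 22 + 2 = 24  → 24 < 31, loop
  ADD #13: R0 = 24 + 2 = 26  → 26 < 31, loop
  ADD #14: R0 = 26 + 2 = 28  → 28 < 31, loop
  ADD #15: R0 = 28 + 2 = 30  → 30 < 31, loop
  ADD #16: R0 = 30 + 2 = 32  → 32 >= 31, exit
Total ADD instructions: 16

16


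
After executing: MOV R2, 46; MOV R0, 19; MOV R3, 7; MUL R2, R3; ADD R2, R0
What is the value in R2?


Register state trace:
  MOV R2, 46  → R2 = 46
  MOV R0, 19  → R0 = 19
  MOV R3, 7  → R3 = 7
  MUL R2, R3  → R2 = 46 * 7 = 322
  ADD R2, R0  → R2 = 322 + 19 = 341
Final: R2 = 341

341


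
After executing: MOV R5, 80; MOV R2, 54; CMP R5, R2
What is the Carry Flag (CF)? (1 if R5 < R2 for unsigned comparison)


Register state trace:
  MOV R5, 80  → R5 = 80
  MOV R2, 54  → R2 = 54
  CMP R5, R2  → unsigned 80 - 54: no borrow
  80 >= 54, so CF = 0
CF = 0

0


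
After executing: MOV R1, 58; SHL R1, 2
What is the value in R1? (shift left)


Register state trace:
  MOV R1, 58  → R1 = 58
  SHL R1, 2  → R1 = 58 << 2 = 58 * 2^2 = 232
Final: R1 = 232

232


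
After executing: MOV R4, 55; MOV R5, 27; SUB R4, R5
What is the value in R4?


Register state trace:
  MOV R4, 55  → R4 = 55
  MOV R5, 27  → R5 = 27
  SUB R4, R5  → R4 = 55 - 27 = 28
Final: R4 = 28

28


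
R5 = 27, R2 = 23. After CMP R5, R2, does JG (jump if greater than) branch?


Trace:
  R5 = 27, R2 = 23
  CMP R5, R2  → compares 27 vs 23
  JG checks: is 27 greater than 23?
  27 > 23, so condition is true
Branch taken: Yes

Yes


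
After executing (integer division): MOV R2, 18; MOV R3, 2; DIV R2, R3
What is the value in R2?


Register state trace:
  MOV R2, 18  → R2 = 18
  MOV R3, 2  → R3 = 2
  DIV R2, R3  → R2 = 18 // 2 = 9
Final: R2 = 9

9


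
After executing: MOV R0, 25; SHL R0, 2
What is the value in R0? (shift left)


Register state trace:
  MOV R0, 25  → R0 = 25
  SHL R0, 2  → R0 = 25 << 2 = 25 * 2^2 = 100
Final: R0 = 100

100


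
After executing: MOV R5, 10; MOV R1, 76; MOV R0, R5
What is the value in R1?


Register state trace:
  MOV R5, 10  → R5 = 10
  MOV R1, 76  → R1 = 76
  MOV R0, R5  → R0 = 10
Final: R1 = 76

76


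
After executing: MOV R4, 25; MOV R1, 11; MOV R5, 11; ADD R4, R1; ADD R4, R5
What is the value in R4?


Register state trace:
  MOV R4, 25  → R4 = 25
  MOV R1, 11  → R1 = 11
  MOV R5, 11  → R5 = 11
  ADD R4, R1  → R4 = 25 + 11 = 36
  ADD R4, R5  → R4 = 36 + 11 = 47
Final: R4 = 47

47


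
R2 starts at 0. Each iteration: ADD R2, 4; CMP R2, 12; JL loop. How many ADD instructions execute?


Loop trace (R2 starts at 0, target 12, step 4):
  ADD #1: R2 = 0 + 4 = 4  → 4 < 12, loop
  ADD #2: R2 = 4 + 4 = 8  → 8 < 12, loop
  ADD #3: R2 = 8 + 4 = 12  → 12 >= 12, exit
Total ADD instructions: 3

3


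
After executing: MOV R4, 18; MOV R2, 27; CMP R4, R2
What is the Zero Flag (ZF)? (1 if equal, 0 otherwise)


Register state trace:
  MOV R4, 18  → R4 = 18
  MOV R2, 27  → R2 = 27
  CMP R4, R2  → computes 18 - 27 = -9
  Result is nonzero, so values are not equal
ZF = 0

0


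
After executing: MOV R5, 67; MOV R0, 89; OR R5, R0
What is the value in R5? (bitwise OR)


Register state trace:
  MOV R5, 67  → R5 = 67 (0b01000011)
  MOV R0, 89  → R0 = 89 (0b01011001)
  OR R5, R0   → R5 = 67 OR 89 = 91 (0b01011011)
Final: R5 = 91

91


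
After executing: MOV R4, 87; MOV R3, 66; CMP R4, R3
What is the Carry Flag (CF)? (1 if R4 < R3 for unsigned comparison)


Register state trace:
  MOV R4, 87  → R4 = 87
  MOV R3, 66  → R3 = 66
  CMP R4, R3  → unsigned 87 - 66: no borrow
  87 >= 66, so CF = 0
CF = 0

0


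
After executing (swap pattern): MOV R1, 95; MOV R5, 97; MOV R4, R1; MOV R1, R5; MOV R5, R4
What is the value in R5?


Register state trace (swap pattern):
  MOV R1, 95  → R1 = 95
  MOV R5, 97  → R5 = 97
  MOV R4, R1  → R4 = 95  (save R1)
  MOV R1, R5  → R1 = 97  (R1 gets R5's value)
  MOV R5, R4  → R5 = 95  (R5 gets saved value)
Final: R5 = 95

95


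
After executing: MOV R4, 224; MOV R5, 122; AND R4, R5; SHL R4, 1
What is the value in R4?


Register state trace:
  MOV R4, 224  → R4 = 224 (0b11100000)
  MOV R5, 122  → R5 = 122 (0b01111010)
  AND R4, R5  → R4 = 224 AND 122 = 96 (0b01100000)
  SHL R4, 1  → R4 = 96 << 1 = 192
Final: R4 = 192

192


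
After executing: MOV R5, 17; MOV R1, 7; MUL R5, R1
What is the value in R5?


Register state trace:
  MOV R5, 17  → R5 = 17
  MOV R1, 7  → R1 = 7
  MUL R5, R1  → R5 = 17 * 7 = 119
Final: R5 = 119

119


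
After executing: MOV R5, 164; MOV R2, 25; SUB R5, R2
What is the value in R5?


Register state trace:
  MOV R5, 164  → R5 = 164
  MOV R2, 25  → R2 = 25
  SUB R5, R2  → R5 = 164 - 25 = 139
Final: R5 = 139

139


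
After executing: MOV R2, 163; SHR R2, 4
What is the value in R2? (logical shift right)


Register state trace:
  MOV R2, 163  → R2 = 163
  SHR R2, 4  → R2 = 163 >> 4 = 163 // 2^4 = 10
Final: R2 = 10

10


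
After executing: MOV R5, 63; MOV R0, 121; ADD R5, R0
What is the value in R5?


Register state trace:
  MOV R5, 63  → R5 = 63
  MOV R0, 121  → R0 = 121
  ADD R5, R0  → R5 = 63 + 121 = 184
Final: R5 = 184

184


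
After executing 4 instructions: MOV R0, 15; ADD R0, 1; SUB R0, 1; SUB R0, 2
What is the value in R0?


Register state trace:
  MOV R0, 15  → R0 = 15
  ADD R0, 1  → R0 = 15 + 1 = 16
  SUB R0, 1  → R0 = 16 - 1 = 15
  SUB R0, 2  → R0 = 15 - 2 = 13
Final: R0 = 13

13


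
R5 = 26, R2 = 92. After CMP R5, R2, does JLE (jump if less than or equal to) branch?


Trace:
  R5 = 26, R2 = 92
  CMP R5, R2  → compares 26 vs 92
  JLE checks: is 26 less than or equal to 92?
  26 < 92, so condition is true
Branch taken: Yes

Yes


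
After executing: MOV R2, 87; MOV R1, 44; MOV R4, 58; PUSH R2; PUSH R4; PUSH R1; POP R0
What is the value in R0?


Stack trace (top is rightmost):
  MOV R2, 87  → R2 = 87
  MOV R1, 44  → R1 = 44
  MOV R4, 58  → R4 = 58
  PUSH R2  → stack: [87]
  PUSH R4  → stack: [87, 58]
  PUSH R1  → stack: [87, 58, 44]
  POP R0  → R0 = 44, stack: [87, 58]
Final: R0 = 44

44


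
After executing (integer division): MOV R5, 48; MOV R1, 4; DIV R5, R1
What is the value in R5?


Register state trace:
  MOV R5, 48  → R5 = 48
  MOV R1, 4  → R1 = 4
  DIV R5, R1  → R5 = 48 // 4 = 12
Final: R5 = 12

12


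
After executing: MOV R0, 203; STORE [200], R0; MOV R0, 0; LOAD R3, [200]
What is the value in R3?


Register and memory trace:
  MOV R0, 203  → R0 = 203
  STORE [200], R0  → mem[200] = 203
  MOV R0, 0  → R0 = 0
  LOAD R3, [200]  → R3 = mem[200] = 203
Final: R3 = 203

203


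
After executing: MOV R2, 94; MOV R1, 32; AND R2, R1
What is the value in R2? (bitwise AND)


Register state trace:
  MOV R2, 94  → R2 = 94 (0b01011110)
  MOV R1, 32  → R1 = 32 (0b00100000)
  AND R2, R1  → R2 = 94 AND 32 = 0 (0b00000000)
Final: R2 = 0

0


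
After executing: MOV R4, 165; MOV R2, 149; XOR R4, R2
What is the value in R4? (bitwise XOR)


Register state trace:
  MOV R4, 165  → R4 = 165 (0b10100101)
  MOV R2, 149  → R2 = 149 (0b10010101)
  XOR R4, R2  → R4 = 165 XOR 149 = 48 (0b00110000)
Final: R4 = 48

48


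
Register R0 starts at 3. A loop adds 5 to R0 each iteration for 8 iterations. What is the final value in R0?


Starting value: R0 = 3
  Iter 1: R0 = 3 + 5 = 8
  Iter 2: R0 = 8 + 5 = 13
  Iter 3: R0 = 13 + 5 = 18
  Iter 4: R0 = 18 + 5 = 23
  Iter 5: R0 = 23 + 5 = 28
  Iter 6: R0 = 28 + 5 = 33
  Iter 7: R0 = 33 + 5 = 38
  Iter 8: R0 = 38 + 5 = 43
Final: R0 = 43

43


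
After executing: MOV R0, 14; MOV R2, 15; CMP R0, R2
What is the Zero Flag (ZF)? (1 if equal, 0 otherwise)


Register state trace:
  MOV R0, 14  → R0 = 14
  MOV R2, 15  → R2 = 15
  CMP R0, R2  → computes 14 - 15 = -1
  Result is nonzero, so values are not equal
ZF = 0

0


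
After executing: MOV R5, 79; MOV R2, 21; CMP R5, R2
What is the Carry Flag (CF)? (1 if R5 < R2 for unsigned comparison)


Register state trace:
  MOV R5, 79  → R5 = 79
  MOV R2, 21  → R2 = 21
  CMP R5, R2  → unsigned 79 - 21: no borrow
  79 >= 21, so CF = 0
CF = 0

0


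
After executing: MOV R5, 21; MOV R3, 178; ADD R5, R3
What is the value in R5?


Register state trace:
  MOV R5, 21  → R5 = 21
  MOV R3, 178  → R3 = 178
  ADD R5, R3  → R5 = 21 + 178 = 199
Final: R5 = 199

199
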